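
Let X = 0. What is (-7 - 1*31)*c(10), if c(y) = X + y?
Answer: -380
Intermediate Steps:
c(y) = y (c(y) = 0 + y = y)
(-7 - 1*31)*c(10) = (-7 - 1*31)*10 = (-7 - 31)*10 = -38*10 = -380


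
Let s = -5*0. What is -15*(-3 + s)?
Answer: 45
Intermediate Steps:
s = 0
-15*(-3 + s) = -15*(-3 + 0) = -15*(-3) = 45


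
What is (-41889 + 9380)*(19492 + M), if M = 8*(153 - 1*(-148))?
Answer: -711947100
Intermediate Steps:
M = 2408 (M = 8*(153 + 148) = 8*301 = 2408)
(-41889 + 9380)*(19492 + M) = (-41889 + 9380)*(19492 + 2408) = -32509*21900 = -711947100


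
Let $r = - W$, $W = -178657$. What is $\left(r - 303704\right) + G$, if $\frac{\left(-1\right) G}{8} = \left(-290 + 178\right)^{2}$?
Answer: $-225399$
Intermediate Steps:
$G = -100352$ ($G = - 8 \left(-290 + 178\right)^{2} = - 8 \left(-112\right)^{2} = \left(-8\right) 12544 = -100352$)
$r = 178657$ ($r = \left(-1\right) \left(-178657\right) = 178657$)
$\left(r - 303704\right) + G = \left(178657 - 303704\right) - 100352 = -125047 - 100352 = -225399$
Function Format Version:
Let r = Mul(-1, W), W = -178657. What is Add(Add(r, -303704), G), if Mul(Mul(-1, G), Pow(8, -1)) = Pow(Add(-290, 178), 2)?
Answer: -225399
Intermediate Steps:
G = -100352 (G = Mul(-8, Pow(Add(-290, 178), 2)) = Mul(-8, Pow(-112, 2)) = Mul(-8, 12544) = -100352)
r = 178657 (r = Mul(-1, -178657) = 178657)
Add(Add(r, -303704), G) = Add(Add(178657, -303704), -100352) = Add(-125047, -100352) = -225399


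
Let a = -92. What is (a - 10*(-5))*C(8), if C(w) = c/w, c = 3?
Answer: -63/4 ≈ -15.750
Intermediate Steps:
C(w) = 3/w
(a - 10*(-5))*C(8) = (-92 - 10*(-5))*(3/8) = (-92 + 50)*(3*(⅛)) = -42*3/8 = -63/4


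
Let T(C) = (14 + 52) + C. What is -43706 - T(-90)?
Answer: -43682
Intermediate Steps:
T(C) = 66 + C
-43706 - T(-90) = -43706 - (66 - 90) = -43706 - 1*(-24) = -43706 + 24 = -43682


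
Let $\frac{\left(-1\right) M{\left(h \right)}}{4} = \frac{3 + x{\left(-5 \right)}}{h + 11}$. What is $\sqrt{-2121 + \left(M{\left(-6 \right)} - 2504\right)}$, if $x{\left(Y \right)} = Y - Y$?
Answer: $\frac{i \sqrt{115685}}{5} \approx 68.025 i$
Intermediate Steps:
$x{\left(Y \right)} = 0$
$M{\left(h \right)} = - \frac{12}{11 + h}$ ($M{\left(h \right)} = - 4 \frac{3 + 0}{h + 11} = - 4 \frac{3}{11 + h} = - \frac{12}{11 + h}$)
$\sqrt{-2121 + \left(M{\left(-6 \right)} - 2504\right)} = \sqrt{-2121 - \left(2504 + \frac{12}{11 - 6}\right)} = \sqrt{-2121 - \left(2504 + \frac{12}{5}\right)} = \sqrt{-2121 - \frac{12532}{5}} = \sqrt{- \frac{23137}{5}} = \frac{i \sqrt{115685}}{5}$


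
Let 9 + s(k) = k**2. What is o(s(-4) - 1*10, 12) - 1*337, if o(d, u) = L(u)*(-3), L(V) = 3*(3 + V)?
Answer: -472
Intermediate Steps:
s(k) = -9 + k**2
L(V) = 9 + 3*V
o(d, u) = -27 - 9*u (o(d, u) = (9 + 3*u)*(-3) = -27 - 9*u)
o(s(-4) - 1*10, 12) - 1*337 = (-27 - 9*12) - 1*337 = (-27 - 108) - 337 = -135 - 337 = -472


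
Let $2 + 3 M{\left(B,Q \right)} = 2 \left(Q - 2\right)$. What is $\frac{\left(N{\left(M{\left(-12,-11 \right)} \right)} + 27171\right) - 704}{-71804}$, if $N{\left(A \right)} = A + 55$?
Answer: $- \frac{39769}{107706} \approx -0.36924$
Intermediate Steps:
$M{\left(B,Q \right)} = -2 + \frac{2 Q}{3}$ ($M{\left(B,Q \right)} = - \frac{2}{3} + \frac{2 \left(Q - 2\right)}{3} = - \frac{2}{3} + \frac{2 \left(-2 + Q\right)}{3} = - \frac{2}{3} + \frac{-4 + 2 Q}{3} = - \frac{2}{3} + \left(- \frac{4}{3} + \frac{2 Q}{3}\right) = -2 + \frac{2 Q}{3}$)
$N{\left(A \right)} = 55 + A$
$\frac{\left(N{\left(M{\left(-12,-11 \right)} \right)} + 27171\right) - 704}{-71804} = \frac{\left(\left(55 + \left(-2 + \frac{2}{3} \left(-11\right)\right)\right) + 27171\right) - 704}{-71804} = \left(\left(\left(55 - \frac{28}{3}\right) + 27171\right) - 704\right) \left(- \frac{1}{71804}\right) = \left(\left(\frac{137}{3} + 27171\right) - 704\right) \left(- \frac{1}{71804}\right) = \left(\frac{81650}{3} - 704\right) \left(- \frac{1}{71804}\right) = \frac{79538}{3} \left(- \frac{1}{71804}\right) = - \frac{39769}{107706}$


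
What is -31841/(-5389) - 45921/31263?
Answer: 14666214/3303457 ≈ 4.4397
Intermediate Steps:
-31841/(-5389) - 45921/31263 = -31841*(-1/5389) - 45921*1/31263 = 1873/317 - 15307/10421 = 14666214/3303457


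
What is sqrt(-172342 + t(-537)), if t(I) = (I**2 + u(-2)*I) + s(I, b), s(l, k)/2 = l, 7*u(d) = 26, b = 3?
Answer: sqrt(5534963)/7 ≈ 336.09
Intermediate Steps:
u(d) = 26/7 (u(d) = (1/7)*26 = 26/7)
s(l, k) = 2*l
t(I) = I**2 + 40*I/7 (t(I) = (I**2 + 26*I/7) + 2*I = I**2 + 40*I/7)
sqrt(-172342 + t(-537)) = sqrt(-172342 + (1/7)*(-537)*(40 + 7*(-537))) = sqrt(-172342 + (1/7)*(-537)*(40 - 3759)) = sqrt(-172342 + (1/7)*(-537)*(-3719)) = sqrt(-172342 + 1997103/7) = sqrt(790709/7) = sqrt(5534963)/7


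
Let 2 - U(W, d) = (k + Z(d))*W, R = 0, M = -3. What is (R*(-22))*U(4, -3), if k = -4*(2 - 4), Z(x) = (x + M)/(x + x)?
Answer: 0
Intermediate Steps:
Z(x) = (-3 + x)/(2*x) (Z(x) = (x - 3)/(x + x) = (-3 + x)/((2*x)) = (-3 + x)*(1/(2*x)) = (-3 + x)/(2*x))
k = 8 (k = -4*(-2) = 8)
U(W, d) = 2 - W*(8 + (-3 + d)/(2*d)) (U(W, d) = 2 - (8 + (-3 + d)/(2*d))*W = 2 - W*(8 + (-3 + d)/(2*d)))
(R*(-22))*U(4, -3) = (0*(-22))*(2 - 17/2*4 + (3/2)*4/(-3)) = 0*(2 - 34 + (3/2)*4*(-⅓)) = 0*(2 - 34 - 2) = 0*(-34) = 0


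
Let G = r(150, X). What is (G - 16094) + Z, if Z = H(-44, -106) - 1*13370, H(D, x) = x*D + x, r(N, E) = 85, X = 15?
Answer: -24821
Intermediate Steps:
H(D, x) = x + D*x (H(D, x) = D*x + x = x + D*x)
Z = -8812 (Z = -106*(1 - 44) - 1*13370 = -106*(-43) - 13370 = 4558 - 13370 = -8812)
G = 85
(G - 16094) + Z = (85 - 16094) - 8812 = -16009 - 8812 = -24821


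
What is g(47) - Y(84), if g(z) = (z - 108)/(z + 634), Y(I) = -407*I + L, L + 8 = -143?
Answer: 23384798/681 ≈ 34339.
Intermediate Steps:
L = -151 (L = -8 - 143 = -151)
Y(I) = -151 - 407*I (Y(I) = -407*I - 151 = -151 - 407*I)
g(z) = (-108 + z)/(634 + z)
g(47) - Y(84) = (-108 + 47)/(634 + 47) - (-151 - 407*84) = -61/681 - (-151 - 34188) = (1/681)*(-61) - 1*(-34339) = -61/681 + 34339 = 23384798/681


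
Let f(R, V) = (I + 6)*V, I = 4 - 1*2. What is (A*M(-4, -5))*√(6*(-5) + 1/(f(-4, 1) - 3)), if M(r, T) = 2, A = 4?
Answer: 8*I*√745/5 ≈ 43.672*I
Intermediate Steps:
I = 2 (I = 4 - 2 = 2)
f(R, V) = 8*V (f(R, V) = (2 + 6)*V = 8*V)
(A*M(-4, -5))*√(6*(-5) + 1/(f(-4, 1) - 3)) = (4*2)*√(6*(-5) + 1/(8*1 - 3)) = 8*√(-30 + 1/(8 - 3)) = 8*√(-30 + 1/5) = 8*√(-30 + ⅕) = 8*√(-149/5) = 8*(I*√745/5) = 8*I*√745/5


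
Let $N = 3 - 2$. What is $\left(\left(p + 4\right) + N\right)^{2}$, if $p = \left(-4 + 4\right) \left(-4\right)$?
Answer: $25$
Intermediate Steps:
$N = 1$ ($N = 3 - 2 = 1$)
$p = 0$ ($p = 0 \left(-4\right) = 0$)
$\left(\left(p + 4\right) + N\right)^{2} = \left(\left(0 + 4\right) + 1\right)^{2} = \left(4 + 1\right)^{2} = 5^{2} = 25$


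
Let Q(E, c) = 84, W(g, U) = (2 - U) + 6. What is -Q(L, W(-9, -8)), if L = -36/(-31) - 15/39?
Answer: -84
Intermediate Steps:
W(g, U) = 8 - U
L = 313/403 (L = -36*(-1/31) - 15*1/39 = 36/31 - 5/13 = 313/403 ≈ 0.77668)
-Q(L, W(-9, -8)) = -1*84 = -84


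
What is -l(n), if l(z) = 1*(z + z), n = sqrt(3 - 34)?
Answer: -2*I*sqrt(31) ≈ -11.136*I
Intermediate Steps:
n = I*sqrt(31) (n = sqrt(-31) = I*sqrt(31) ≈ 5.5678*I)
l(z) = 2*z (l(z) = 1*(2*z) = 2*z)
-l(n) = -2*I*sqrt(31)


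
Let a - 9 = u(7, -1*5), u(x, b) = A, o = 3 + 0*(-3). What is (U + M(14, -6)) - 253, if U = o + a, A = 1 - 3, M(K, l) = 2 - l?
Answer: -235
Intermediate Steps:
o = 3 (o = 3 + 0 = 3)
A = -2
u(x, b) = -2
a = 7 (a = 9 - 2 = 7)
U = 10 (U = 3 + 7 = 10)
(U + M(14, -6)) - 253 = (10 + (2 - 1*(-6))) - 253 = (10 + (2 + 6)) - 253 = (10 + 8) - 253 = 18 - 253 = -235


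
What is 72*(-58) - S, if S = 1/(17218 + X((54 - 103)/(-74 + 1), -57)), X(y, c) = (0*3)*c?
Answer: -71902369/17218 ≈ -4176.0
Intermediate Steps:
X(y, c) = 0 (X(y, c) = 0*c = 0)
S = 1/17218 (S = 1/(17218 + 0) = 1/17218 ≈ 5.8079e-5)
72*(-58) - S = 72*(-58) - 1*1/17218 = -4176 - 1/17218 = -71902369/17218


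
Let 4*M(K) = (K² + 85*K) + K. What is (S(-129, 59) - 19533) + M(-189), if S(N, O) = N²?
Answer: 7899/4 ≈ 1974.8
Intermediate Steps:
M(K) = K²/4 + 43*K/2 (M(K) = ((K² + 85*K) + K)/4 = (K² + 86*K)/4 = K²/4 + 43*K/2)
(S(-129, 59) - 19533) + M(-189) = ((-129)² - 19533) + (¼)*(-189)*(86 - 189) = (16641 - 19533) + (¼)*(-189)*(-103) = -2892 + 19467/4 = 7899/4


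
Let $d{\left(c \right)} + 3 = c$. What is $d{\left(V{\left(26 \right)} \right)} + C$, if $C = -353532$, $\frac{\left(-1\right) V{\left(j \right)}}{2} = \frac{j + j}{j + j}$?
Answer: $-353537$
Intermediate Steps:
$V{\left(j \right)} = -2$ ($V{\left(j \right)} = - 2 \frac{j + j}{j + j} = - 2 \frac{2 j}{2 j} = - 2 \cdot 2 j \frac{1}{2 j} = \left(-2\right) 1 = -2$)
$d{\left(c \right)} = -3 + c$
$d{\left(V{\left(26 \right)} \right)} + C = \left(-3 - 2\right) - 353532 = -5 - 353532 = -353537$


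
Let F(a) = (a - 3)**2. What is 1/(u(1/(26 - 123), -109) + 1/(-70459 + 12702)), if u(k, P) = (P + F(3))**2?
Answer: 57757/686210916 ≈ 8.4168e-5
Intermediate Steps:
F(a) = (-3 + a)**2
u(k, P) = P**2 (u(k, P) = (P + (-3 + 3)**2)**2 = (P + 0**2)**2 = (P + 0)**2 = P**2)
1/(u(1/(26 - 123), -109) + 1/(-70459 + 12702)) = 1/((-109)**2 + 1/(-70459 + 12702)) = 1/(11881 + 1/(-57757)) = 1/(11881 - 1/57757) = 1/(686210916/57757) = 57757/686210916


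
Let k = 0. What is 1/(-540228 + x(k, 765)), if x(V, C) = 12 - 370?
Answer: -1/540586 ≈ -1.8498e-6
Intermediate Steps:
x(V, C) = -358
1/(-540228 + x(k, 765)) = 1/(-540228 - 358) = 1/(-540586) = -1/540586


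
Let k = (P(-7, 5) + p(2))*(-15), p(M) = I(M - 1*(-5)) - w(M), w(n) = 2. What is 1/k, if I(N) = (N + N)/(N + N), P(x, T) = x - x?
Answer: 1/15 ≈ 0.066667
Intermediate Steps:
P(x, T) = 0
I(N) = 1 (I(N) = (2*N)/((2*N)) = (2*N)*(1/(2*N)) = 1)
p(M) = -1 (p(M) = 1 - 1*2 = 1 - 2 = -1)
k = 15 (k = (0 - 1)*(-15) = -1*(-15) = 15)
1/k = 1/15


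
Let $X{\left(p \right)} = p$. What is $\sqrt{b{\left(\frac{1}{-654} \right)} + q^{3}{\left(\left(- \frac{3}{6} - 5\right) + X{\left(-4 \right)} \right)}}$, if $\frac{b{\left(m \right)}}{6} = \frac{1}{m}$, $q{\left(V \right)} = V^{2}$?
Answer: $\frac{\sqrt{46794745}}{8} \approx 855.08$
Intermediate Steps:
$b{\left(m \right)} = \frac{6}{m}$
$\sqrt{b{\left(\frac{1}{-654} \right)} + q^{3}{\left(\left(- \frac{3}{6} - 5\right) + X{\left(-4 \right)} \right)}} = \sqrt{\frac{6}{\frac{1}{-654}} + \left(\left(\left(- \frac{3}{6} - 5\right) - 4\right)^{2}\right)^{3}} = \sqrt{\frac{6}{- \frac{1}{654}} + \left(\left(\left(\left(-3\right) \frac{1}{6} - 5\right) - 4\right)^{2}\right)^{3}} = \sqrt{6 \left(-654\right) + \left(\left(\left(- \frac{1}{2} - 5\right) - 4\right)^{2}\right)^{3}} = \sqrt{-3924 + \left(\left(- \frac{11}{2} - 4\right)^{2}\right)^{3}} = \sqrt{-3924 + \left(\left(- \frac{19}{2}\right)^{2}\right)^{3}} = \sqrt{-3924 + \left(\frac{361}{4}\right)^{3}} = \sqrt{-3924 + \frac{47045881}{64}} = \sqrt{\frac{46794745}{64}} = \frac{\sqrt{46794745}}{8}$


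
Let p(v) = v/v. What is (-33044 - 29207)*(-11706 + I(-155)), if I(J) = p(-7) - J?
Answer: 718999050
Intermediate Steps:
p(v) = 1
I(J) = 1 - J
(-33044 - 29207)*(-11706 + I(-155)) = (-33044 - 29207)*(-11706 + (1 - 1*(-155))) = -62251*(-11706 + (1 + 155)) = -62251*(-11706 + 156) = -62251*(-11550) = 718999050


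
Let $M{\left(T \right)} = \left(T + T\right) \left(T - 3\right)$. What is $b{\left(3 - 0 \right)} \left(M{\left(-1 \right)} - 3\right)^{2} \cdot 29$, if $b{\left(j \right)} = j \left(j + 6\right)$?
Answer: $19575$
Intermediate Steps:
$M{\left(T \right)} = 2 T \left(-3 + T\right)$
$b{\left(j \right)} = j \left(6 + j\right)$
$b{\left(3 - 0 \right)} \left(M{\left(-1 \right)} - 3\right)^{2} \cdot 29 = \left(3 - 0\right) \left(6 + \left(3 - 0\right)\right) \left(2 \left(-1\right) \left(-3 - 1\right) - 3\right)^{2} \cdot 29 = \left(3 + 0\right) \left(6 + \left(3 + 0\right)\right) \left(2 \left(-1\right) \left(-4\right) - 3\right)^{2} \cdot 29 = 3 \left(6 + 3\right) \left(8 - 3\right)^{2} \cdot 29 = 3 \cdot 9 \cdot 5^{2} \cdot 29 = 27 \cdot 25 \cdot 29 = 675 \cdot 29 = 19575$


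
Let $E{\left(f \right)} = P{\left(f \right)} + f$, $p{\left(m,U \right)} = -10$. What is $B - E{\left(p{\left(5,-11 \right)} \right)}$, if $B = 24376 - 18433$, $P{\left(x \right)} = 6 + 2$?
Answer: $5945$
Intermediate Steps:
$P{\left(x \right)} = 8$
$B = 5943$ ($B = 24376 - 18433 = 5943$)
$E{\left(f \right)} = 8 + f$
$B - E{\left(p{\left(5,-11 \right)} \right)} = 5943 - \left(8 - 10\right) = 5943 - -2 = 5943 + 2 = 5945$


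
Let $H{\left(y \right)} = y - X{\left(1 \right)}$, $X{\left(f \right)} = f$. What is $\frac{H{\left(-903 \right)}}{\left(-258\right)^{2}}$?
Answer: $- \frac{226}{16641} \approx -0.013581$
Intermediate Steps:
$H{\left(y \right)} = -1 + y$ ($H{\left(y \right)} = y - 1 = -1 + y$)
$\frac{H{\left(-903 \right)}}{\left(-258\right)^{2}} = \frac{-1 - 903}{\left(-258\right)^{2}} = - \frac{904}{66564} = \left(-904\right) \frac{1}{66564} = - \frac{226}{16641}$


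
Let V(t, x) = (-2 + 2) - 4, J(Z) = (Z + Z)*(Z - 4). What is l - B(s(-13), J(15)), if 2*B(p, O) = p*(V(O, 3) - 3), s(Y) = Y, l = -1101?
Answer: -2293/2 ≈ -1146.5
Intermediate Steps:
J(Z) = 2*Z*(-4 + Z) (J(Z) = (2*Z)*(-4 + Z) = 2*Z*(-4 + Z))
V(t, x) = -4 (V(t, x) = 0 - 4 = -4)
B(p, O) = -7*p/2 (B(p, O) = (p*(-4 - 3))/2 = (p*(-7))/2 = (-7*p)/2 = -7*p/2)
l - B(s(-13), J(15)) = -1101 - (-7)*(-13)/2 = -1101 - 1*91/2 = -1101 - 91/2 = -2293/2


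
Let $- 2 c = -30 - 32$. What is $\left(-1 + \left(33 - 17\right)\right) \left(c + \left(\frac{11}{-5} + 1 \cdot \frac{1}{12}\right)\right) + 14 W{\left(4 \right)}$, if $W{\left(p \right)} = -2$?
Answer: $\frac{1621}{4} \approx 405.25$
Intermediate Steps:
$c = 31$ ($c = - \frac{-30 - 32}{2} = \left(- \frac{1}{2}\right) \left(-62\right) = 31$)
$\left(-1 + \left(33 - 17\right)\right) \left(c + \left(\frac{11}{-5} + 1 \cdot \frac{1}{12}\right)\right) + 14 W{\left(4 \right)} = \left(-1 + \left(33 - 17\right)\right) \left(31 + \left(\frac{11}{-5} + 1 \cdot \frac{1}{12}\right)\right) + 14 \left(-2\right) = \left(-1 + \left(33 - 17\right)\right) \left(31 + \left(11 \left(- \frac{1}{5}\right) + 1 \cdot \frac{1}{12}\right)\right) - 28 = \left(-1 + 16\right) \left(31 + \left(- \frac{11}{5} + \frac{1}{12}\right)\right) - 28 = 15 \left(31 - \frac{127}{60}\right) - 28 = 15 \cdot \frac{1733}{60} - 28 = \frac{1733}{4} - 28 = \frac{1621}{4}$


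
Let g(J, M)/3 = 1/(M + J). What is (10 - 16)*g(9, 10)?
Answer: -18/19 ≈ -0.94737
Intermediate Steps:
g(J, M) = 3/(J + M) (g(J, M) = 3/(M + J) = 3/(J + M))
(10 - 16)*g(9, 10) = (10 - 16)*(3/(9 + 10)) = -18/19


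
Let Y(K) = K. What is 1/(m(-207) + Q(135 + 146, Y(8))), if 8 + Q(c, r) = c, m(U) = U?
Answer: 1/66 ≈ 0.015152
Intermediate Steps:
Q(c, r) = -8 + c
1/(m(-207) + Q(135 + 146, Y(8))) = 1/(-207 + (-8 + (135 + 146))) = 1/(-207 + (-8 + 281)) = 1/(-207 + 273) = 1/66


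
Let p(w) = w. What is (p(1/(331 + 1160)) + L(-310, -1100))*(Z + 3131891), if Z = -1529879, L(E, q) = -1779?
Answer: -1416439201952/497 ≈ -2.8500e+9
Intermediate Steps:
(p(1/(331 + 1160)) + L(-310, -1100))*(Z + 3131891) = (1/(331 + 1160) - 1779)*(-1529879 + 3131891) = (1/1491 - 1779)*1602012 = -2652488/1491*1602012 = -1416439201952/497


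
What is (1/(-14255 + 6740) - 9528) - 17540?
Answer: -203416021/7515 ≈ -27068.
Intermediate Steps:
(1/(-14255 + 6740) - 9528) - 17540 = (1/(-7515) - 9528) - 17540 = (-1/7515 - 9528) - 17540 = -71602921/7515 - 17540 = -203416021/7515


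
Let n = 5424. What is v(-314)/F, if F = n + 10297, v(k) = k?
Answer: -314/15721 ≈ -0.019973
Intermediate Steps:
F = 15721 (F = 5424 + 10297 = 15721)
v(-314)/F = -314/15721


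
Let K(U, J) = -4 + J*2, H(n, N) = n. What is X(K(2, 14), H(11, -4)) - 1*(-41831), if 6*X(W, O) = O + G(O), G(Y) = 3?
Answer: 125500/3 ≈ 41833.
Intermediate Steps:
K(U, J) = -4 + 2*J
X(W, O) = 1/2 + O/6 (X(W, O) = (O + 3)/6 = (3 + O)/6 = 1/2 + O/6)
X(K(2, 14), H(11, -4)) - 1*(-41831) = (1/2 + (1/6)*11) - 1*(-41831) = (1/2 + 11/6) + 41831 = 7/3 + 41831 = 125500/3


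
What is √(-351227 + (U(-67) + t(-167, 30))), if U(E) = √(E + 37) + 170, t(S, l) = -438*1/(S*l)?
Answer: √(-244765655870 + 697225*I*√30)/835 ≈ 0.0046221 + 592.5*I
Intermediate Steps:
t(S, l) = -438/(S*l) (t(S, l) = -438*1/(S*l) = -438/(S*l))
U(E) = 170 + √(37 + E) (U(E) = √(37 + E) + 170 = 170 + √(37 + E))
√(-351227 + (U(-67) + t(-167, 30))) = √(-351227 + ((170 + √(37 - 67)) - 438/(-167*30))) = √(-351227 + ((170 + √(-30)) - 438*(-1/167)*1/30)) = √(-351227 + ((170 + I*√30) + 73/835)) = √(-351227 + (142023/835 + I*√30)) = √(-293132522/835 + I*√30)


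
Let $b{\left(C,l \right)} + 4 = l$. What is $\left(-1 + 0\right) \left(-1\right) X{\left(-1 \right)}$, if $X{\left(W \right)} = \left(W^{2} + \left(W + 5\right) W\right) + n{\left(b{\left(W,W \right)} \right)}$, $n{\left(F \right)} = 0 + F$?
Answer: $-8$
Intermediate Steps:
$b{\left(C,l \right)} = -4 + l$
$n{\left(F \right)} = F$
$X{\left(W \right)} = -4 + W + W^{2} + W \left(5 + W\right)$ ($X{\left(W \right)} = \left(W^{2} + \left(W + 5\right) W\right) + \left(-4 + W\right) = \left(W^{2} + \left(5 + W\right) W\right) + \left(-4 + W\right) = \left(W^{2} + W \left(5 + W\right)\right) + \left(-4 + W\right) = -4 + W + W^{2} + W \left(5 + W\right)$)
$\left(-1 + 0\right) \left(-1\right) X{\left(-1 \right)} = \left(-1 + 0\right) \left(-1\right) \left(-4 + 2 \left(-1\right)^{2} + 6 \left(-1\right)\right) = \left(-1\right) \left(-1\right) \left(-4 + 2 \cdot 1 - 6\right) = 1 \left(-4 + 2 - 6\right) = 1 \left(-8\right) = -8$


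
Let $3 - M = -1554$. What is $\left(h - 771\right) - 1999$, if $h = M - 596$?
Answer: $-1809$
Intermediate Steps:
$M = 1557$ ($M = 3 - -1554 = 3 + 1554 = 1557$)
$h = 961$ ($h = 1557 - 596 = 961$)
$\left(h - 771\right) - 1999 = \left(961 - 771\right) - 1999 = 190 - 1999 = -1809$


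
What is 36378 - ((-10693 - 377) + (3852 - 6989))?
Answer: 50585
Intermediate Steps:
36378 - ((-10693 - 377) + (3852 - 6989)) = 36378 - (-11070 - 3137) = 36378 - 1*(-14207) = 36378 + 14207 = 50585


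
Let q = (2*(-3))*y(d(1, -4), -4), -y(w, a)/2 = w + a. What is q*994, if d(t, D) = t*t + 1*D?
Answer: -83496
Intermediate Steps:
d(t, D) = D + t² (d(t, D) = t² + D = D + t²)
y(w, a) = -2*a - 2*w (y(w, a) = -2*(w + a) = -2*(a + w) = -2*a - 2*w)
q = -84 (q = (2*(-3))*(-2*(-4) - 2*(-4 + 1²)) = -6*(8 - 2*(-4 + 1)) = -6*(8 - 2*(-3)) = -6*(8 + 6) = -6*14 = -84)
q*994 = -84*994 = -83496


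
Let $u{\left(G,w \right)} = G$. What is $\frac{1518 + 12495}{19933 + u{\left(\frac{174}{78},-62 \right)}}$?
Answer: $\frac{60723}{86386} \approx 0.70293$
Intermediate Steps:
$\frac{1518 + 12495}{19933 + u{\left(\frac{174}{78},-62 \right)}} = \frac{1518 + 12495}{19933 + \frac{174}{78}} = \frac{14013}{19933 + 174 \cdot \frac{1}{78}} = \frac{14013}{19933 + \frac{29}{13}} = \frac{14013}{\frac{259158}{13}} = 14013 \cdot \frac{13}{259158} = \frac{60723}{86386}$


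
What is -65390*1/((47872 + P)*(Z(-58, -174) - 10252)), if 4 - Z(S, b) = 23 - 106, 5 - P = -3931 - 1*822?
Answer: 6539/53498395 ≈ 0.00012223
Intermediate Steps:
P = 4758 (P = 5 - (-3931 - 1*822) = 5 - (-3931 - 822) = 5 - 1*(-4753) = 5 + 4753 = 4758)
Z(S, b) = 87 (Z(S, b) = 4 - (23 - 106) = 4 - 1*(-83) = 4 + 83 = 87)
-65390*1/((47872 + P)*(Z(-58, -174) - 10252)) = -65390*1/((87 - 10252)*(47872 + 4758)) = -65390/((-10165*52630)) = -65390/(-534983950) = -65390*(-1/534983950) = 6539/53498395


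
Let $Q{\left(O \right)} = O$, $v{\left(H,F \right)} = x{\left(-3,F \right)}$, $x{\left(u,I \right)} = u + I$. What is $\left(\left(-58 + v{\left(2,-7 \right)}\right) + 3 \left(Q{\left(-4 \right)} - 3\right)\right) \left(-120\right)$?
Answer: $10680$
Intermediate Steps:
$x{\left(u,I \right)} = I + u$
$v{\left(H,F \right)} = -3 + F$ ($v{\left(H,F \right)} = F - 3 = -3 + F$)
$\left(\left(-58 + v{\left(2,-7 \right)}\right) + 3 \left(Q{\left(-4 \right)} - 3\right)\right) \left(-120\right) = \left(\left(-58 - 10\right) + 3 \left(-4 - 3\right)\right) \left(-120\right) = \left(\left(-58 - 10\right) + 3 \left(-7\right)\right) \left(-120\right) = \left(-68 - 21\right) \left(-120\right) = \left(-89\right) \left(-120\right) = 10680$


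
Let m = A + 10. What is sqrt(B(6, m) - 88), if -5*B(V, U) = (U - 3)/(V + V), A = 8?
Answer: I*sqrt(353)/2 ≈ 9.3941*I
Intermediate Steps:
m = 18 (m = 8 + 10 = 18)
B(V, U) = -(-3 + U)/(10*V) (B(V, U) = -(U - 3)/(5*(V + V)) = -(-3 + U)/(5*(2*V)) = -(-3 + U)*1/(2*V)/5 = -(-3 + U)/(10*V))
sqrt(B(6, m) - 88) = sqrt((1/10)*(3 - 1*18)/6 - 88) = sqrt((1/10)*(1/6)*(3 - 18) - 88) = sqrt((1/10)*(1/6)*(-15) - 88) = sqrt(-1/4 - 88) = sqrt(-353/4) = I*sqrt(353)/2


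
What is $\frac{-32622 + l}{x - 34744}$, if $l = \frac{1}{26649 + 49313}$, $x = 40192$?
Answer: $- \frac{2478032363}{413840976} \approx -5.9879$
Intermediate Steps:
$l = \frac{1}{75962} \approx 1.3164 \cdot 10^{-5}$
$\frac{-32622 + l}{x - 34744} = \frac{-32622 + \frac{1}{75962}}{40192 - 34744} = - \frac{2478032363}{75962 \cdot 5448} = \left(- \frac{2478032363}{75962}\right) \frac{1}{5448} = - \frac{2478032363}{413840976}$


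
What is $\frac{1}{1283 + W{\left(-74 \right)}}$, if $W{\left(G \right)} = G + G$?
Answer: $\frac{1}{1135} \approx 0.00088106$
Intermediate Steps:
$W{\left(G \right)} = 2 G$
$\frac{1}{1283 + W{\left(-74 \right)}} = \frac{1}{1283 + 2 \left(-74\right)} = \frac{1}{1283 - 148} = \frac{1}{1135}$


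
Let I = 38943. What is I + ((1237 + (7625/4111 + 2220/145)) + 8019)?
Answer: 5748282990/119219 ≈ 48216.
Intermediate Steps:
I + ((1237 + (7625/4111 + 2220/145)) + 8019) = 38943 + ((1237 + (7625/4111 + 2220/145)) + 8019) = 38943 + ((1237 + (7625*(1/4111) + 2220*(1/145))) + 8019) = 38943 + ((1237 + (7625/4111 + 444/29)) + 8019) = 38943 + ((1237 + 2046409/119219) + 8019) = 38943 + (149520312/119219 + 8019) = 38943 + 1105537473/119219 = 5748282990/119219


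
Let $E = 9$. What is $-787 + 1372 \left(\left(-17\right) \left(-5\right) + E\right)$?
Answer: $128181$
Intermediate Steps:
$-787 + 1372 \left(\left(-17\right) \left(-5\right) + E\right) = -787 + 1372 \left(\left(-17\right) \left(-5\right) + 9\right) = -787 + 1372 \left(85 + 9\right) = -787 + 1372 \cdot 94 = -787 + 128968 = 128181$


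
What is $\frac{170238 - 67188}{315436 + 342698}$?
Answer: $\frac{5725}{36563} \approx 0.15658$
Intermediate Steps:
$\frac{170238 - 67188}{315436 + 342698} = \frac{170238 - 67188}{658134} = 103050 \cdot \frac{1}{658134} = \frac{5725}{36563}$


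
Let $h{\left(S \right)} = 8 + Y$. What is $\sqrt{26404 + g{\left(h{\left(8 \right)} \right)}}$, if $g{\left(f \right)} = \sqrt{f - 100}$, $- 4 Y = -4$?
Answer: $\sqrt{26404 + i \sqrt{91}} \approx 162.49 + 0.029 i$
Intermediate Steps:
$Y = 1$ ($Y = \left(- \frac{1}{4}\right) \left(-4\right) = 1$)
$h{\left(S \right)} = 9$ ($h{\left(S \right)} = 8 + 1 = 9$)
$g{\left(f \right)} = \sqrt{-100 + f}$
$\sqrt{26404 + g{\left(h{\left(8 \right)} \right)}} = \sqrt{26404 + \sqrt{-100 + 9}} = \sqrt{26404 + \sqrt{-91}} = \sqrt{26404 + i \sqrt{91}}$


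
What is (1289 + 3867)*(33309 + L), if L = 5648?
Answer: 200862292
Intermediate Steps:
(1289 + 3867)*(33309 + L) = (1289 + 3867)*(33309 + 5648) = 5156*38957 = 200862292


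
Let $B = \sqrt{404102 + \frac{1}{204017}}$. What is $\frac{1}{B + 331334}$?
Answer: $\frac{67597768678}{22397356643478717} - \frac{\sqrt{16819911800461495}}{22397356643478717} \approx 3.0123 \cdot 10^{-6}$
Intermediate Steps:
$B = \frac{\sqrt{16819911800461495}}{204017}$ ($B = \sqrt{404102 + \frac{1}{204017}} = \sqrt{\frac{82443677735}{204017}} = \frac{\sqrt{16819911800461495}}{204017} \approx 635.69$)
$\frac{1}{B + 331334} = \frac{1}{\frac{\sqrt{16819911800461495}}{204017} + 331334} = \frac{1}{331334 + \frac{\sqrt{16819911800461495}}{204017}}$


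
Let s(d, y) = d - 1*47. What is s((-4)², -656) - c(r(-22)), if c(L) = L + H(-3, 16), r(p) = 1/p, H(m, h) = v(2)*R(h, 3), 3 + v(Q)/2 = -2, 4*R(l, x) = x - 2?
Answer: -313/11 ≈ -28.455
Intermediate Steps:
R(l, x) = -½ + x/4 (R(l, x) = (x - 2)/4 = (-2 + x)/4 = -½ + x/4)
v(Q) = -10 (v(Q) = -6 + 2*(-2) = -6 - 4 = -10)
H(m, h) = -5/2 (H(m, h) = -10*(-½ + (¼)*3) = -10*(-½ + ¾) = -10*¼ = -5/2)
c(L) = -5/2 + L (c(L) = L - 5/2 = -5/2 + L)
s(d, y) = -47 + d (s(d, y) = d - 47 = -47 + d)
s((-4)², -656) - c(r(-22)) = (-47 + (-4)²) - (-5/2 + 1/(-22)) = (-47 + 16) - (-5/2 - 1/22) = -31 - 1*(-28/11) = -31 + 28/11 = -313/11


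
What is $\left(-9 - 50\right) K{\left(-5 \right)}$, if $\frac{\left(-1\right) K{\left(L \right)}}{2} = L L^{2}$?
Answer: $-14750$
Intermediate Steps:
$K{\left(L \right)} = - 2 L^{3}$ ($K{\left(L \right)} = - 2 L L^{2} = - 2 L^{3}$)
$\left(-9 - 50\right) K{\left(-5 \right)} = \left(-9 - 50\right) \left(- 2 \left(-5\right)^{3}\right) = - 59 \left(\left(-2\right) \left(-125\right)\right) = \left(-59\right) 250 = -14750$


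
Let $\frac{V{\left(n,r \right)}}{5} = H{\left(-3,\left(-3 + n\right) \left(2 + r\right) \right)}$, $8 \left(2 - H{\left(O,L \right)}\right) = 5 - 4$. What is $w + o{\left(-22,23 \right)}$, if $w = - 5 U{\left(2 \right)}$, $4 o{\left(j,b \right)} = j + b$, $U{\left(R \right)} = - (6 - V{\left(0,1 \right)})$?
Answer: $- \frac{133}{8} \approx -16.625$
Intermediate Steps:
$H{\left(O,L \right)} = \frac{15}{8}$ ($H{\left(O,L \right)} = 2 - \frac{5 - 4}{8} = 2 - \frac{1}{8} = \frac{15}{8}$)
$V{\left(n,r \right)} = \frac{75}{8}$ ($V{\left(n,r \right)} = 5 \cdot \frac{15}{8} = \frac{75}{8}$)
$U{\left(R \right)} = \frac{27}{8}$ ($U{\left(R \right)} = - (6 - \frac{75}{8}) = \left(-1\right) \left(- \frac{27}{8}\right) = \frac{27}{8}$)
$o{\left(j,b \right)} = \frac{b}{4} + \frac{j}{4}$ ($o{\left(j,b \right)} = \frac{j + b}{4} = \frac{b + j}{4} = \frac{b}{4} + \frac{j}{4}$)
$w = - \frac{135}{8}$ ($w = \left(-5\right) \frac{27}{8} = - \frac{135}{8} \approx -16.875$)
$w + o{\left(-22,23 \right)} = - \frac{135}{8} + \left(\frac{1}{4} \cdot 23 + \frac{1}{4} \left(-22\right)\right) = - \frac{135}{8} + \left(\frac{23}{4} - \frac{11}{2}\right) = - \frac{135}{8} + \frac{1}{4} = - \frac{133}{8}$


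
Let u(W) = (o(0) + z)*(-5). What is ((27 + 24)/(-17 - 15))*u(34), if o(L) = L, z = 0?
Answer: 0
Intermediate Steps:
u(W) = 0 (u(W) = (0 + 0)*(-5) = 0*(-5) = 0)
((27 + 24)/(-17 - 15))*u(34) = ((27 + 24)/(-17 - 15))*0 = (51/(-32))*0 = (51*(-1/32))*0 = -51/32*0 = 0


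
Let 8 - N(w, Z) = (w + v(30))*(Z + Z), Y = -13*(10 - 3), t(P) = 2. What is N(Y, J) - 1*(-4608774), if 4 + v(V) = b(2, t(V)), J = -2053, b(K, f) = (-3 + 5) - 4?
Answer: 4210500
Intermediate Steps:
Y = -91 (Y = -13*7 = -91)
b(K, f) = -2 (b(K, f) = 2 - 4 = -2)
v(V) = -6 (v(V) = -4 - 2 = -6)
N(w, Z) = 8 - 2*Z*(-6 + w) (N(w, Z) = 8 - (w - 6)*(Z + Z) = 8 - (-6 + w)*2*Z = 8 - 2*Z*(-6 + w))
N(Y, J) - 1*(-4608774) = (8 + 12*(-2053) - 2*(-2053)*(-91)) - 1*(-4608774) = (8 - 24636 - 373646) + 4608774 = -398274 + 4608774 = 4210500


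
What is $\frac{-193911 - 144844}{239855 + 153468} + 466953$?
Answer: $\frac{183663016064}{393323} \approx 4.6695 \cdot 10^{5}$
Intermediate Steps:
$\frac{-193911 - 144844}{239855 + 153468} + 466953 = - \frac{338755}{393323} + 466953 = \frac{183663016064}{393323}$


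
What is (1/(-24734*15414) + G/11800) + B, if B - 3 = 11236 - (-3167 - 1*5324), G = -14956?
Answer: 11094325832238343/562343567100 ≈ 19729.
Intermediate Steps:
B = 19730 (B = 3 + (11236 - (-3167 - 1*5324)) = 3 + (11236 - (-3167 - 5324)) = 3 + (11236 - 1*(-8491)) = 3 + (11236 + 8491) = 3 + 19727 = 19730)
(1/(-24734*15414) + G/11800) + B = (1/(-24734*15414) - 14956/11800) + 19730 = (-1/24734*1/15414 - 14956*1/11800) + 19730 = (-1/381249876 - 3739/2950) + 19730 = -712746644657/562343567100 + 19730 = 11094325832238343/562343567100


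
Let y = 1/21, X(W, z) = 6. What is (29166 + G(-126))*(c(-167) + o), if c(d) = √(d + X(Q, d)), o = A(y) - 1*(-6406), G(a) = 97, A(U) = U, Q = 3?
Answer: 3936663601/21 + 29263*I*√161 ≈ 1.8746e+8 + 3.7131e+5*I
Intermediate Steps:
y = 1/21 ≈ 0.047619
o = 134527/21 (o = 1/21 - 1*(-6406) = 1/21 + 6406 = 134527/21 ≈ 6406.0)
c(d) = √(6 + d) (c(d) = √(d + 6) = √(6 + d))
(29166 + G(-126))*(c(-167) + o) = (29166 + 97)*(√(6 - 167) + 134527/21) = 29263*(√(-161) + 134527/21) = 29263*(I*√161 + 134527/21) = 29263*(134527/21 + I*√161) = 3936663601/21 + 29263*I*√161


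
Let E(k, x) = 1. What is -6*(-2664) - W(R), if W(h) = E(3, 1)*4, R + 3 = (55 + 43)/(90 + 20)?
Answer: 15980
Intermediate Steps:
R = -116/55 (R = -3 + (55 + 43)/(90 + 20) = -3 + 98/110 = -3 + 98*(1/110) = -3 + 49/55 = -116/55 ≈ -2.1091)
W(h) = 4 (W(h) = 1*4 = 4)
-6*(-2664) - W(R) = -6*(-2664) - 1*4 = 15984 - 4 = 15980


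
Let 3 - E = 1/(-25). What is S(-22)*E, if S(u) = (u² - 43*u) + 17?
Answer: 109972/25 ≈ 4398.9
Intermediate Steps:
E = 76/25 (E = 3 - 1/(-25) = 3 - 1*(-1/25) = 3 + 1/25 = 76/25 ≈ 3.0400)
S(u) = 17 + u² - 43*u
S(-22)*E = (17 + (-22)² - 43*(-22))*(76/25) = (17 + 484 + 946)*(76/25) = 1447*(76/25) = 109972/25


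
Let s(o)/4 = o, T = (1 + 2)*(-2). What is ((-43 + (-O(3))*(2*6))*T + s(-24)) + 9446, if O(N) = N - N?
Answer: 9608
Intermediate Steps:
T = -6 (T = 3*(-2) = -6)
s(o) = 4*o
O(N) = 0
((-43 + (-O(3))*(2*6))*T + s(-24)) + 9446 = ((-43 + (-1*0)*(2*6))*(-6) + 4*(-24)) + 9446 = ((-43 + 0*12)*(-6) - 96) + 9446 = ((-43 + 0)*(-6) - 96) + 9446 = (-43*(-6) - 96) + 9446 = (258 - 96) + 9446 = 162 + 9446 = 9608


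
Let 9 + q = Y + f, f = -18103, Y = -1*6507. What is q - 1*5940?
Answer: -30559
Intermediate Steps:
Y = -6507
q = -24619 (q = -9 + (-6507 - 18103) = -9 - 24610 = -24619)
q - 1*5940 = -24619 - 1*5940 = -24619 - 5940 = -30559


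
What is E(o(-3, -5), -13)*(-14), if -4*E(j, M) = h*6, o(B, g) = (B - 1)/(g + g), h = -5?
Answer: -105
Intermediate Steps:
o(B, g) = (-1 + B)/(2*g) (o(B, g) = (-1 + B)/((2*g)) = (-1 + B)*(1/(2*g)) = (-1 + B)/(2*g))
E(j, M) = 15/2 (E(j, M) = -(-5)*6/4 = -¼*(-30) = 15/2)
E(o(-3, -5), -13)*(-14) = (15/2)*(-14) = -105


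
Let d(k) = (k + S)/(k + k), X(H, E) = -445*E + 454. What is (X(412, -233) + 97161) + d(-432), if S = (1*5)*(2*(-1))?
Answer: 86961821/432 ≈ 2.0130e+5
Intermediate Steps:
S = -10 (S = 5*(-2) = -10)
X(H, E) = 454 - 445*E
d(k) = (-10 + k)/(2*k) (d(k) = (k - 10)/(k + k) = (-10 + k)/((2*k)) = (-10 + k)*(1/(2*k)) = (-10 + k)/(2*k))
(X(412, -233) + 97161) + d(-432) = ((454 - 445*(-233)) + 97161) + (½)*(-10 - 432)/(-432) = ((454 + 103685) + 97161) + (½)*(-1/432)*(-442) = (104139 + 97161) + 221/432 = 201300 + 221/432 = 86961821/432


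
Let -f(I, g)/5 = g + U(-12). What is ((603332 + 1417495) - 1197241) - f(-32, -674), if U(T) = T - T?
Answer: 820216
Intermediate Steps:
U(T) = 0
f(I, g) = -5*g (f(I, g) = -5*(g + 0) = -5*g)
((603332 + 1417495) - 1197241) - f(-32, -674) = ((603332 + 1417495) - 1197241) - (-5)*(-674) = (2020827 - 1197241) - 1*3370 = 823586 - 3370 = 820216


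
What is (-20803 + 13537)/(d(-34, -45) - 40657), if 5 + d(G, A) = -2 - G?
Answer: 3633/20315 ≈ 0.17883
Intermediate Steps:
d(G, A) = -7 - G (d(G, A) = -5 + (-2 - G) = -7 - G)
(-20803 + 13537)/(d(-34, -45) - 40657) = (-20803 + 13537)/((-7 - 1*(-34)) - 40657) = -7266/((-7 + 34) - 40657) = -7266/(27 - 40657) = -7266/(-40630) = -7266*(-1/40630) = 3633/20315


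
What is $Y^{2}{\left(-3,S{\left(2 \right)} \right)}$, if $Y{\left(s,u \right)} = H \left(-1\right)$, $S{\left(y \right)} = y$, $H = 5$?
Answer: $25$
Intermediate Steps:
$Y{\left(s,u \right)} = -5$ ($Y{\left(s,u \right)} = 5 \left(-1\right) = -5$)
$Y^{2}{\left(-3,S{\left(2 \right)} \right)} = \left(-5\right)^{2} = 25$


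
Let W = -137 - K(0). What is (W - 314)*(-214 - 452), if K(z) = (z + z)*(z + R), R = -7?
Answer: 300366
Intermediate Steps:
K(z) = 2*z*(-7 + z) (K(z) = (z + z)*(z - 7) = (2*z)*(-7 + z) = 2*z*(-7 + z))
W = -137 (W = -137 - 2*0*(-7 + 0) = -137 - 2*0*(-7) = -137 - 1*0 = -137 + 0 = -137)
(W - 314)*(-214 - 452) = (-137 - 314)*(-214 - 452) = -451*(-666) = 300366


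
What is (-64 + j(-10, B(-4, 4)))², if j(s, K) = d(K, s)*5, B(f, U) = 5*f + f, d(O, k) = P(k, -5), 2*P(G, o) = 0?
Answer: 4096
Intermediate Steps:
P(G, o) = 0 (P(G, o) = (½)*0 = 0)
d(O, k) = 0
B(f, U) = 6*f
j(s, K) = 0 (j(s, K) = 0*5 = 0)
(-64 + j(-10, B(-4, 4)))² = (-64 + 0)² = (-64)² = 4096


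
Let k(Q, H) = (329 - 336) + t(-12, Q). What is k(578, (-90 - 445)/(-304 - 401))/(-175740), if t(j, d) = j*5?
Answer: 67/175740 ≈ 0.00038124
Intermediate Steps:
t(j, d) = 5*j
k(Q, H) = -67 (k(Q, H) = (329 - 336) + 5*(-12) = -7 - 60 = -67)
k(578, (-90 - 445)/(-304 - 401))/(-175740) = -67/(-175740) = -67*(-1/175740) = 67/175740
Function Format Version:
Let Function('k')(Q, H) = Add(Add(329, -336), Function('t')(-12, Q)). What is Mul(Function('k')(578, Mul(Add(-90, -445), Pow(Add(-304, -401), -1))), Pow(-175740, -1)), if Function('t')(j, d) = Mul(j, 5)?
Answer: Rational(67, 175740) ≈ 0.00038124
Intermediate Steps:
Function('t')(j, d) = Mul(5, j)
Function('k')(Q, H) = -67 (Function('k')(Q, H) = Add(Add(329, -336), Mul(5, -12)) = Add(-7, -60) = -67)
Mul(Function('k')(578, Mul(Add(-90, -445), Pow(Add(-304, -401), -1))), Pow(-175740, -1)) = Mul(-67, Pow(-175740, -1)) = Mul(-67, Rational(-1, 175740)) = Rational(67, 175740)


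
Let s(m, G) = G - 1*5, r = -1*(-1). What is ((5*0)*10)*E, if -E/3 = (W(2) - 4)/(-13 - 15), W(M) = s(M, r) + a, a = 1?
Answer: 0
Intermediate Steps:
r = 1
s(m, G) = -5 + G (s(m, G) = G - 5 = -5 + G)
W(M) = -3 (W(M) = (-5 + 1) + 1 = -4 + 1 = -3)
E = -¾ (E = -3*(-3 - 4)/(-13 - 15) = -(-21)/(-28) = -(-21)*(-1)/28 = -3*¼ = -¾ ≈ -0.75000)
((5*0)*10)*E = ((5*0)*10)*(-¾) = (0*10)*(-¾) = 0*(-¾) = 0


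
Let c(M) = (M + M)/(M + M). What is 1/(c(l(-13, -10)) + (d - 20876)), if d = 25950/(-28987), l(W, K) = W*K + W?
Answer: -28987/605129575 ≈ -4.7902e-5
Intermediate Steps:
l(W, K) = W + K*W (l(W, K) = K*W + W = W + K*W)
d = -25950/28987 (d = 25950*(-1/28987) = -25950/28987 ≈ -0.89523)
c(M) = 1 (c(M) = (2*M)/((2*M)) = (2*M)*(1/(2*M)) = 1)
1/(c(l(-13, -10)) + (d - 20876)) = 1/(1 + (-25950/28987 - 20876)) = 1/(1 - 605158562/28987) = 1/(-605129575/28987) = -28987/605129575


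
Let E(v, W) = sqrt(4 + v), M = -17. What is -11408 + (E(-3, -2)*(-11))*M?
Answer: -11221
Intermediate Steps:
-11408 + (E(-3, -2)*(-11))*M = -11408 + (sqrt(4 - 3)*(-11))*(-17) = -11408 + (sqrt(1)*(-11))*(-17) = -11408 + (1*(-11))*(-17) = -11408 - 11*(-17) = -11408 + 187 = -11221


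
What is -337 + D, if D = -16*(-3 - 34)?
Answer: 255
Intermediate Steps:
D = 592 (D = -16*(-37) = 592)
-337 + D = -337 + 592 = 255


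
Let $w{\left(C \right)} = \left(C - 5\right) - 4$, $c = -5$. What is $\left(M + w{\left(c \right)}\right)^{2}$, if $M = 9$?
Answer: $25$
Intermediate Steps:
$w{\left(C \right)} = -9 + C$ ($w{\left(C \right)} = \left(-5 + C\right) - 4 = -9 + C$)
$\left(M + w{\left(c \right)}\right)^{2} = \left(9 - 14\right)^{2} = \left(-5\right)^{2} = 25$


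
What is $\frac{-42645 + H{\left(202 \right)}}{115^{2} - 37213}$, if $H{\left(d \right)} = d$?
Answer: $\frac{42443}{23988} \approx 1.7693$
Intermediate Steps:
$\frac{-42645 + H{\left(202 \right)}}{115^{2} - 37213} = \frac{-42645 + 202}{115^{2} - 37213} = - \frac{42443}{13225 - 37213} = - \frac{42443}{-23988} = \left(-42443\right) \left(- \frac{1}{23988}\right) = \frac{42443}{23988}$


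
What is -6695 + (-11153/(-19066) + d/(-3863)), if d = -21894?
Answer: -492639343767/73651958 ≈ -6688.8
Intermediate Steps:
-6695 + (-11153/(-19066) + d/(-3863)) = -6695 + (-11153/(-19066) - 21894/(-3863)) = -6695 + (-11153*(-1/19066) - 21894*(-1/3863)) = -6695 + (11153/19066 + 21894/3863) = -6695 + 460515043/73651958 = -492639343767/73651958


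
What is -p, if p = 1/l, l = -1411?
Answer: 1/1411 ≈ 0.00070872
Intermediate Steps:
p = -1/1411 (p = 1/(-1411) = -1/1411 ≈ -0.00070872)
-p = -1*(-1/1411) = 1/1411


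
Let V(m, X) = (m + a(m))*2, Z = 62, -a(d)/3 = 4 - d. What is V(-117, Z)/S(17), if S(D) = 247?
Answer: -960/247 ≈ -3.8866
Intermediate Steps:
a(d) = -12 + 3*d (a(d) = -3*(4 - d) = -12 + 3*d)
V(m, X) = -24 + 8*m (V(m, X) = (m + (-12 + 3*m))*2 = (-12 + 4*m)*2 = -24 + 8*m)
V(-117, Z)/S(17) = (-24 + 8*(-117))/247 = (-24 - 936)*(1/247) = -960*1/247 = -960/247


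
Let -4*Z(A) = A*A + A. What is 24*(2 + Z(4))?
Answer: -72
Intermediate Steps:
Z(A) = -A/4 - A²/4 (Z(A) = -(A*A + A)/4 = -(A² + A)/4 = -(A + A²)/4 = -A/4 - A²/4)
24*(2 + Z(4)) = 24*(2 - ¼*4*(1 + 4)) = 24*(2 - ¼*4*5) = 24*(2 - 5) = 24*(-3) = -72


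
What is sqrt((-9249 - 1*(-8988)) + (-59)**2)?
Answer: 2*sqrt(805) ≈ 56.745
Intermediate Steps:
sqrt((-9249 - 1*(-8988)) + (-59)**2) = sqrt((-9249 + 8988) + 3481) = sqrt(-261 + 3481) = sqrt(3220) = 2*sqrt(805)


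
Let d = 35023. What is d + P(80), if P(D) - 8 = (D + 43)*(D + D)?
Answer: 54711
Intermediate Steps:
P(D) = 8 + 2*D*(43 + D) (P(D) = 8 + (D + 43)*(D + D) = 8 + (43 + D)*(2*D) = 8 + 2*D*(43 + D))
d + P(80) = 35023 + (8 + 2*80**2 + 86*80) = 35023 + (8 + 2*6400 + 6880) = 35023 + (8 + 12800 + 6880) = 35023 + 19688 = 54711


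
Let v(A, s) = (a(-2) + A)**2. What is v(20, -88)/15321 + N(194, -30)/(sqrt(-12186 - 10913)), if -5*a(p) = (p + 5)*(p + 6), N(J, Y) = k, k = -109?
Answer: 7744/383025 + 109*I*sqrt(23099)/23099 ≈ 0.020218 + 0.71718*I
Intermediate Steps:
N(J, Y) = -109
a(p) = -(5 + p)*(6 + p)/5 (a(p) = -(p + 5)*(p + 6)/5 = -(5 + p)*(6 + p)/5)
v(A, s) = (-12/5 + A)**2 (v(A, s) = ((-6 - 11/5*(-2) - 1/5*(-2)**2) + A)**2 = ((-6 + 22/5 - 1/5*4) + A)**2 = ((-6 + 22/5 - 4/5) + A)**2 = (-12/5 + A)**2)
v(20, -88)/15321 + N(194, -30)/(sqrt(-12186 - 10913)) = ((-12 + 5*20)**2/25)/15321 - 109/sqrt(-12186 - 10913) = ((-12 + 100)**2/25)*(1/15321) - 109*(-I*sqrt(23099)/23099) = ((1/25)*88**2)*(1/15321) - 109*(-I*sqrt(23099)/23099) = ((1/25)*7744)*(1/15321) - (-109)*I*sqrt(23099)/23099 = (7744/25)*(1/15321) + 109*I*sqrt(23099)/23099 = 7744/383025 + 109*I*sqrt(23099)/23099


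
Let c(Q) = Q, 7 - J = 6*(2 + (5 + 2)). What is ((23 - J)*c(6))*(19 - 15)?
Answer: 1680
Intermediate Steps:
J = -47 (J = 7 - 6*(2 + (5 + 2)) = 7 - 6*(2 + 7) = 7 - 6*9 = 7 - 1*54 = 7 - 54 = -47)
((23 - J)*c(6))*(19 - 15) = ((23 - 1*(-47))*6)*(19 - 15) = ((23 + 47)*6)*4 = (70*6)*4 = 420*4 = 1680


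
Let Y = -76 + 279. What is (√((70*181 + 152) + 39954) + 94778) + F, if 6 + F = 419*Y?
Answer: 179829 + 6*√1466 ≈ 1.8006e+5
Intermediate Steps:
Y = 203
F = 85051 (F = -6 + 419*203 = -6 + 85057 = 85051)
(√((70*181 + 152) + 39954) + 94778) + F = (√((70*181 + 152) + 39954) + 94778) + 85051 = (√((12670 + 152) + 39954) + 94778) + 85051 = (√(12822 + 39954) + 94778) + 85051 = (√52776 + 94778) + 85051 = (6*√1466 + 94778) + 85051 = (94778 + 6*√1466) + 85051 = 179829 + 6*√1466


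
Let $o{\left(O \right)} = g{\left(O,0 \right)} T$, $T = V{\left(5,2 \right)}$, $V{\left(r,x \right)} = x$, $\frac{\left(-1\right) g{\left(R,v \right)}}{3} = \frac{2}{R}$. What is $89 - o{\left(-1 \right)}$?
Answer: $77$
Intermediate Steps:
$g{\left(R,v \right)} = - \frac{6}{R}$ ($g{\left(R,v \right)} = - 3 \frac{2}{R} = - \frac{6}{R}$)
$T = 2$
$o{\left(O \right)} = - \frac{12}{O}$ ($o{\left(O \right)} = - \frac{6}{O} 2 = - \frac{12}{O}$)
$89 - o{\left(-1 \right)} = 89 - - \frac{12}{-1} = 89 - \left(-12\right) \left(-1\right) = 89 - 12 = 77$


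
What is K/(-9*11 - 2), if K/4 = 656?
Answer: -2624/101 ≈ -25.980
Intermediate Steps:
K = 2624 (K = 4*656 = 2624)
K/(-9*11 - 2) = 2624/(-9*11 - 2) = 2624/(-99 - 2) = 2624/(-101) = 2624*(-1/101) = -2624/101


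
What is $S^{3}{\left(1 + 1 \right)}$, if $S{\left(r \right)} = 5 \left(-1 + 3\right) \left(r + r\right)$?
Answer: $64000$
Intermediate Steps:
$S{\left(r \right)} = 20 r$ ($S{\left(r \right)} = 5 \cdot 2 \cdot 2 r = 10 \cdot 2 r = 20 r$)
$S^{3}{\left(1 + 1 \right)} = \left(20 \left(1 + 1\right)\right)^{3} = \left(20 \cdot 2\right)^{3} = 40^{3} = 64000$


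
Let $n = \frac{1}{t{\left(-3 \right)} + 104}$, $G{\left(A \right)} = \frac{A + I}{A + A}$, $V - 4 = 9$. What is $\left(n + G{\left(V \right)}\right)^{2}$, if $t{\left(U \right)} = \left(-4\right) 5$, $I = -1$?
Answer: $\frac{267289}{1192464} \approx 0.22415$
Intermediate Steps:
$V = 13$ ($V = 4 + 9 = 13$)
$G{\left(A \right)} = \frac{-1 + A}{2 A}$ ($G{\left(A \right)} = \frac{A - 1}{A + A} = \frac{-1 + A}{2 A}$)
$t{\left(U \right)} = -20$
$n = \frac{1}{84}$ ($n = \frac{1}{-20 + 104} = \frac{1}{84} \approx 0.011905$)
$\left(n + G{\left(V \right)}\right)^{2} = \left(\frac{1}{84} + \frac{-1 + 13}{2 \cdot 13}\right)^{2} = \left(\frac{1}{84} + \frac{1}{2} \cdot \frac{1}{13} \cdot 12\right)^{2} = \left(\frac{1}{84} + \frac{6}{13}\right)^{2} = \left(\frac{517}{1092}\right)^{2} = \frac{267289}{1192464}$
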